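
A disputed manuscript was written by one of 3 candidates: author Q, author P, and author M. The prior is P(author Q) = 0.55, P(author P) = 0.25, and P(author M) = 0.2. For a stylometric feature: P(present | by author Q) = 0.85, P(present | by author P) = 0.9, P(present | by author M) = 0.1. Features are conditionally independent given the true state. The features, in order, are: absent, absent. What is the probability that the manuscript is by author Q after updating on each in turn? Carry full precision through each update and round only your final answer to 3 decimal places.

After 'absent': normaliser = 0.15·0.5500 + 0.1·0.2500 + 0.9·0.2000; P(author Q) ≈ 0.2870, P(author P) ≈ 0.0870, P(author M) ≈ 0.6261
After 'absent': normaliser = 0.15·0.2870 + 0.1·0.0870 + 0.9·0.6261; P(author Q) ≈ 0.0700, P(author P) ≈ 0.0141, P(author M) ≈ 0.9159

0.070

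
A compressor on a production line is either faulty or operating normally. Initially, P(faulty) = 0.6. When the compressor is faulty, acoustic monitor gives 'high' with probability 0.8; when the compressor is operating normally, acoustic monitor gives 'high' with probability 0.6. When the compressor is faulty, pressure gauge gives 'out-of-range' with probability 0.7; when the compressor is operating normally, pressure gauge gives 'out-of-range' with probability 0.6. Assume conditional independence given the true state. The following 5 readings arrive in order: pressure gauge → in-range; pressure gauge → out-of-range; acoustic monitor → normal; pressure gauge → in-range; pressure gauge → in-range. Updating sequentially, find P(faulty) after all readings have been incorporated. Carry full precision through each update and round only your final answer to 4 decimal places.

After pressure gauge='in-range': P(faulty) = 0.3·0.6000 / (0.3·0.6000 + 0.4·0.4000) ≈ 0.5294
After pressure gauge='out-of-range': P(faulty) = 0.7·0.5294 / (0.7·0.5294 + 0.6·0.4706) ≈ 0.5676
After acoustic monitor='normal': P(faulty) = 0.2·0.5676 / (0.2·0.5676 + 0.4·0.4324) ≈ 0.3962
After pressure gauge='in-range': P(faulty) = 0.3·0.3962 / (0.3·0.3962 + 0.4·0.6038) ≈ 0.3298
After pressure gauge='in-range': P(faulty) = 0.3·0.3298 / (0.3·0.3298 + 0.4·0.6702) ≈ 0.2696

0.2696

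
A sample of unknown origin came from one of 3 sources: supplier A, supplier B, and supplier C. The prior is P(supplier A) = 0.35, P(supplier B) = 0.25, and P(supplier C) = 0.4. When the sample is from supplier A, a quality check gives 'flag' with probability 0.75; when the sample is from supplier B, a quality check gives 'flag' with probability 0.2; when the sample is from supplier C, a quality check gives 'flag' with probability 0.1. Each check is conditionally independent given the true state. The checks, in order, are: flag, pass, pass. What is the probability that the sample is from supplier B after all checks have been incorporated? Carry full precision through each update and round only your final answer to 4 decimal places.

0.3960

After 'flag': normaliser = 0.75·0.3500 + 0.2·0.2500 + 0.1·0.4000; P(supplier A) ≈ 0.7447, P(supplier B) ≈ 0.1418, P(supplier C) ≈ 0.1135
After 'pass': normaliser = 0.25·0.7447 + 0.8·0.1418 + 0.9·0.1135; P(supplier A) ≈ 0.4634, P(supplier B) ≈ 0.2824, P(supplier C) ≈ 0.2542
After 'pass': normaliser = 0.25·0.4634 + 0.8·0.2824 + 0.9·0.2542; P(supplier A) ≈ 0.2030, P(supplier B) ≈ 0.3960, P(supplier C) ≈ 0.4010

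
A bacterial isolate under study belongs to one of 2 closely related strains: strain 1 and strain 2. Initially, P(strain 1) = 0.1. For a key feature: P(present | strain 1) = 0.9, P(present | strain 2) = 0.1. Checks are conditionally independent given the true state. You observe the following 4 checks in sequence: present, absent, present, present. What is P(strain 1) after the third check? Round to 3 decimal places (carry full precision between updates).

0.500

After 'present': P(strain 1) = 0.9·0.1000 / (0.9·0.1000 + 0.1·0.9000) ≈ 0.5000
After 'absent': P(strain 1) = 0.1·0.5000 / (0.1·0.5000 + 0.9·0.5000) ≈ 0.1000
After 'present': P(strain 1) = 0.9·0.1000 / (0.9·0.1000 + 0.1·0.9000) ≈ 0.5000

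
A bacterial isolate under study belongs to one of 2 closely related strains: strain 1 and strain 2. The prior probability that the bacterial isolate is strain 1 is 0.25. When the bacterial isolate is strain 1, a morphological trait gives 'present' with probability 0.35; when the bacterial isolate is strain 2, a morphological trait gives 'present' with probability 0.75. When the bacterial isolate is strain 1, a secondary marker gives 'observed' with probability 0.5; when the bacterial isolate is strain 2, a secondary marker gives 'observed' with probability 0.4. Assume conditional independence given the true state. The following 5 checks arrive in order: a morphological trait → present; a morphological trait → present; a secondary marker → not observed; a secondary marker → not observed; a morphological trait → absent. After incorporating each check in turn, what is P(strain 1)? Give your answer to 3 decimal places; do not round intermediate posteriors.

After a morphological trait='present': P(strain 1) = 0.35·0.2500 / (0.35·0.2500 + 0.75·0.7500) ≈ 0.1346
After a morphological trait='present': P(strain 1) = 0.35·0.1346 / (0.35·0.1346 + 0.75·0.8654) ≈ 0.0677
After a secondary marker='not observed': P(strain 1) = 0.5·0.0677 / (0.5·0.0677 + 0.6·0.9323) ≈ 0.0570
After a secondary marker='not observed': P(strain 1) = 0.5·0.0570 / (0.5·0.0570 + 0.6·0.9430) ≈ 0.0480
After a morphological trait='absent': P(strain 1) = 0.65·0.0480 / (0.65·0.0480 + 0.25·0.9520) ≈ 0.1159

0.116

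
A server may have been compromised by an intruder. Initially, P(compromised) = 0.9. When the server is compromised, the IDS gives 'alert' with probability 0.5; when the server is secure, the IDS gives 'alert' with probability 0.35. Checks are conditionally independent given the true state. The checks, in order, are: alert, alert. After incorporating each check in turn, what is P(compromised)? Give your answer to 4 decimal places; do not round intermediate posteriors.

0.9484

After 'alert': P(compromised) = 0.5·0.9000 / (0.5·0.9000 + 0.35·0.1000) ≈ 0.9278
After 'alert': P(compromised) = 0.5·0.9278 / (0.5·0.9278 + 0.35·0.0722) ≈ 0.9484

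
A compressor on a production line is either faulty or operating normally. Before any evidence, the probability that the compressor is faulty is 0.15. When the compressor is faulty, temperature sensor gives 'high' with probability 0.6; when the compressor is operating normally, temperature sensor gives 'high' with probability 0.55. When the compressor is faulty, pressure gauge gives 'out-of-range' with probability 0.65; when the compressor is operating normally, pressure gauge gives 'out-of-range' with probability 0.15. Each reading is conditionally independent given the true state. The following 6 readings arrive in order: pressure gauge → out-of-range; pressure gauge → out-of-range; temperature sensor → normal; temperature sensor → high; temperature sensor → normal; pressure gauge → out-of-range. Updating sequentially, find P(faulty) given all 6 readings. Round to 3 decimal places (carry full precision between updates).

After pressure gauge='out-of-range': P(faulty) = 0.65·0.1500 / (0.65·0.1500 + 0.15·0.8500) ≈ 0.4333
After pressure gauge='out-of-range': P(faulty) = 0.65·0.4333 / (0.65·0.4333 + 0.15·0.5667) ≈ 0.7682
After temperature sensor='normal': P(faulty) = 0.4·0.7682 / (0.4·0.7682 + 0.45·0.2318) ≈ 0.7465
After temperature sensor='high': P(faulty) = 0.6·0.7465 / (0.6·0.7465 + 0.55·0.2535) ≈ 0.7627
After temperature sensor='normal': P(faulty) = 0.4·0.7627 / (0.4·0.7627 + 0.45·0.2373) ≈ 0.7407
After pressure gauge='out-of-range': P(faulty) = 0.65·0.7407 / (0.65·0.7407 + 0.15·0.2593) ≈ 0.9252

0.925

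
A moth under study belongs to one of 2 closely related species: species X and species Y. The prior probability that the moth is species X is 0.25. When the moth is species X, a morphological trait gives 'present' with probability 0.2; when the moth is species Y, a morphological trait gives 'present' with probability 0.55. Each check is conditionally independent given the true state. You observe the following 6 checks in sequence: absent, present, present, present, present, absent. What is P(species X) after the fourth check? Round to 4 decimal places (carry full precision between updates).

Apply Bayes' rule sequentially, carrying P(species X) forward.
After 'absent': P(species X) = 0.8·0.2500 / (0.8·0.2500 + 0.45·0.7500) ≈ 0.3721
After 'present': P(species X) = 0.2·0.3721 / (0.2·0.3721 + 0.55·0.6279) ≈ 0.1773
After 'present': P(species X) = 0.2·0.1773 / (0.2·0.1773 + 0.55·0.8227) ≈ 0.0727
After 'present': P(species X) = 0.2·0.0727 / (0.2·0.0727 + 0.55·0.9273) ≈ 0.0277

0.0277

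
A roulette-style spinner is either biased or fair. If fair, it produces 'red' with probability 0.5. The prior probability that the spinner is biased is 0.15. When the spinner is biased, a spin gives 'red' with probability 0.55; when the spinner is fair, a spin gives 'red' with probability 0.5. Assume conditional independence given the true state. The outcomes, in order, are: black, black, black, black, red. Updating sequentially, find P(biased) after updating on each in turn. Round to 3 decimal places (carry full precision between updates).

After 'black': P(biased) = 0.45·0.1500 / (0.45·0.1500 + 0.5·0.8500) ≈ 0.1371
After 'black': P(biased) = 0.45·0.1371 / (0.45·0.1371 + 0.5·0.8629) ≈ 0.1251
After 'black': P(biased) = 0.45·0.1251 / (0.45·0.1251 + 0.5·0.8749) ≈ 0.1140
After 'black': P(biased) = 0.45·0.1140 / (0.45·0.1140 + 0.5·0.8860) ≈ 0.1038
After 'red': P(biased) = 0.55·0.1038 / (0.55·0.1038 + 0.5·0.8962) ≈ 0.1130

0.113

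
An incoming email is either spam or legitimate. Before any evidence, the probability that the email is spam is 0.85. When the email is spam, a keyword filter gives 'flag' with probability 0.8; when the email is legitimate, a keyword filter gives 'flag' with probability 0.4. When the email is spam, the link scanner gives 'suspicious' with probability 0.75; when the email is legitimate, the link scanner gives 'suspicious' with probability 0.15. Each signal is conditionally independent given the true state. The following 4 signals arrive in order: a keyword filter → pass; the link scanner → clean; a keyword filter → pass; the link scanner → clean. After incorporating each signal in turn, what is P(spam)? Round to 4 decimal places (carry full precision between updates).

0.0517

After a keyword filter='pass': P(spam) = 0.2·0.8500 / (0.2·0.8500 + 0.6·0.1500) ≈ 0.6538
After the link scanner='clean': P(spam) = 0.25·0.6538 / (0.25·0.6538 + 0.85·0.3462) ≈ 0.3571
After a keyword filter='pass': P(spam) = 0.2·0.3571 / (0.2·0.3571 + 0.6·0.6429) ≈ 0.1562
After the link scanner='clean': P(spam) = 0.25·0.1562 / (0.25·0.1562 + 0.85·0.8438) ≈ 0.0517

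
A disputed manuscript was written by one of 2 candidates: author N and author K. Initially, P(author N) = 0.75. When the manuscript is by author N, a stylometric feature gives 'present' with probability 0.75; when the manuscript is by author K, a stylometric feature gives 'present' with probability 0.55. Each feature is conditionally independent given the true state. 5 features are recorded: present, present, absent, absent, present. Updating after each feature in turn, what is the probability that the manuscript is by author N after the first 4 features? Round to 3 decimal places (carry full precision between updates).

0.633

After 'present': P(author N) = 0.75·0.7500 / (0.75·0.7500 + 0.55·0.2500) ≈ 0.8036
After 'present': P(author N) = 0.75·0.8036 / (0.75·0.8036 + 0.55·0.1964) ≈ 0.8480
After 'absent': P(author N) = 0.25·0.8480 / (0.25·0.8480 + 0.45·0.1520) ≈ 0.7560
After 'absent': P(author N) = 0.25·0.7560 / (0.25·0.7560 + 0.45·0.2440) ≈ 0.6326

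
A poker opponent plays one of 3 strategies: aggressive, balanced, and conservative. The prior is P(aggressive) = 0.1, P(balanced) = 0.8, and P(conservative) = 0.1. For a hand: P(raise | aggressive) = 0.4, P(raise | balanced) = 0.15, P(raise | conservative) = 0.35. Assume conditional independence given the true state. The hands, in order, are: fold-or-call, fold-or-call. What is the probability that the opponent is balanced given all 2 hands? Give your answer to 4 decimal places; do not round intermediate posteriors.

After 'fold-or-call': normaliser = 0.6·0.1000 + 0.85·0.8000 + 0.65·0.1000; P(aggressive) ≈ 0.0745, P(balanced) ≈ 0.8447, P(conservative) ≈ 0.0807
After 'fold-or-call': normaliser = 0.6·0.0745 + 0.85·0.8447 + 0.65·0.0807; P(aggressive) ≈ 0.0549, P(balanced) ≈ 0.8808, P(conservative) ≈ 0.0644

0.8808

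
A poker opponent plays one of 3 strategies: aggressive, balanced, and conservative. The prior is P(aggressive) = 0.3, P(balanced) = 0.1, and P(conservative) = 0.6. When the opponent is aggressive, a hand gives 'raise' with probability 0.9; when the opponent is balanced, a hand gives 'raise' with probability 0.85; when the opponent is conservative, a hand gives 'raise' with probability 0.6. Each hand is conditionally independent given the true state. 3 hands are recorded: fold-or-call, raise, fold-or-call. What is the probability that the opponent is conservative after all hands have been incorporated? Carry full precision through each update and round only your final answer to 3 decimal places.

Apply Bayes' rule sequentially, carrying P(conservative) forward.
After 'fold-or-call': normaliser = 0.1·0.3000 + 0.15·0.1000 + 0.4·0.6000; P(aggressive) ≈ 0.1053, P(balanced) ≈ 0.0526, P(conservative) ≈ 0.8421
After 'raise': normaliser = 0.9·0.1053 + 0.85·0.0526 + 0.6·0.8421; P(aggressive) ≈ 0.1469, P(balanced) ≈ 0.0694, P(conservative) ≈ 0.7837
After 'fold-or-call': normaliser = 0.1·0.1469 + 0.15·0.0694 + 0.4·0.7837; P(aggressive) ≈ 0.0434, P(balanced) ≈ 0.0307, P(conservative) ≈ 0.9259

0.926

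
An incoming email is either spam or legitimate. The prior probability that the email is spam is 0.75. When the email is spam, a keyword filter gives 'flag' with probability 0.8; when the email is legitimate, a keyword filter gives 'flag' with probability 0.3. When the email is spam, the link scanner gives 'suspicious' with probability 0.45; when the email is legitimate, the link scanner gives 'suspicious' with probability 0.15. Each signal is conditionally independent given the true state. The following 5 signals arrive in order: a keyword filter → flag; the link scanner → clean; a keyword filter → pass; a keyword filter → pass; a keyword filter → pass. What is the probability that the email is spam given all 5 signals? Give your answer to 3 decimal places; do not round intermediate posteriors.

Each posterior becomes the prior for the next update.
After a keyword filter='flag': P(spam) = 0.8·0.7500 / (0.8·0.7500 + 0.3·0.2500) ≈ 0.8889
After the link scanner='clean': P(spam) = 0.55·0.8889 / (0.55·0.8889 + 0.85·0.1111) ≈ 0.8381
After a keyword filter='pass': P(spam) = 0.2·0.8381 / (0.2·0.8381 + 0.7·0.1619) ≈ 0.5966
After a keyword filter='pass': P(spam) = 0.2·0.5966 / (0.2·0.5966 + 0.7·0.4034) ≈ 0.2970
After a keyword filter='pass': P(spam) = 0.2·0.2970 / (0.2·0.2970 + 0.7·0.7030) ≈ 0.1077

0.108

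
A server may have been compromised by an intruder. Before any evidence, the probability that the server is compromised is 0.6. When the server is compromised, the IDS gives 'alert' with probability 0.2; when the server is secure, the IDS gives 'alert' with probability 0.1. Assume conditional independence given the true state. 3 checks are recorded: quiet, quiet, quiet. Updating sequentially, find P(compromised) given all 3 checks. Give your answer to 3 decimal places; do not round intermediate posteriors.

After 'quiet': P(compromised) = 0.8·0.6000 / (0.8·0.6000 + 0.9·0.4000) ≈ 0.5714
After 'quiet': P(compromised) = 0.8·0.5714 / (0.8·0.5714 + 0.9·0.4286) ≈ 0.5424
After 'quiet': P(compromised) = 0.8·0.5424 / (0.8·0.5424 + 0.9·0.4576) ≈ 0.5130

0.513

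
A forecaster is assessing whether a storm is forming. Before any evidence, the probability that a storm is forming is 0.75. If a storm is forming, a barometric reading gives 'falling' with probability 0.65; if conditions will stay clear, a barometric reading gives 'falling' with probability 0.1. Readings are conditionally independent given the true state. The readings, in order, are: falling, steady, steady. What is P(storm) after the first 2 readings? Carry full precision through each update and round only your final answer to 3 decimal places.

After 'falling': P(storm) = 0.65·0.7500 / (0.65·0.7500 + 0.1·0.2500) ≈ 0.9512
After 'steady': P(storm) = 0.35·0.9512 / (0.35·0.9512 + 0.9·0.0488) ≈ 0.8835

0.883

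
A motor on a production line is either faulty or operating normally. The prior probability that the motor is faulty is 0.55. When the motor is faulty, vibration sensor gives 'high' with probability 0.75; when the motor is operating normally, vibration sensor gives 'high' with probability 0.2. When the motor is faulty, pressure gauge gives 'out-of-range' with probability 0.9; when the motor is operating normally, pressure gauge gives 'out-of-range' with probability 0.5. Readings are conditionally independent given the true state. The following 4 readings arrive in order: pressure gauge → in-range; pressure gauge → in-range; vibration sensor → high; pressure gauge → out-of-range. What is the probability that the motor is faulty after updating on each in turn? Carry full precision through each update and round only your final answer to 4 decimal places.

0.2481

After pressure gauge='in-range': P(faulty) = 0.1·0.5500 / (0.1·0.5500 + 0.5·0.4500) ≈ 0.1964
After pressure gauge='in-range': P(faulty) = 0.1·0.1964 / (0.1·0.1964 + 0.5·0.8036) ≈ 0.0466
After vibration sensor='high': P(faulty) = 0.75·0.0466 / (0.75·0.0466 + 0.2·0.9534) ≈ 0.1549
After pressure gauge='out-of-range': P(faulty) = 0.9·0.1549 / (0.9·0.1549 + 0.5·0.8451) ≈ 0.2481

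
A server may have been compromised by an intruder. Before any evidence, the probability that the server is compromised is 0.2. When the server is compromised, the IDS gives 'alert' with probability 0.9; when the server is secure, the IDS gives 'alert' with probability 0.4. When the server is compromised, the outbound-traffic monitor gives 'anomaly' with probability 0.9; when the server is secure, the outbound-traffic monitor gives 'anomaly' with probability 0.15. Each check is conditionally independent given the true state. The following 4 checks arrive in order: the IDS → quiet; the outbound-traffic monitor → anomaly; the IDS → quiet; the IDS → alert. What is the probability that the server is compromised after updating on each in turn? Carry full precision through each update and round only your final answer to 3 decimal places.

Apply Bayes' rule sequentially, carrying P(compromised) forward.
After the IDS='quiet': P(compromised) = 0.1·0.2000 / (0.1·0.2000 + 0.6·0.8000) ≈ 0.0400
After the outbound-traffic monitor='anomaly': P(compromised) = 0.9·0.0400 / (0.9·0.0400 + 0.15·0.9600) ≈ 0.2000
After the IDS='quiet': P(compromised) = 0.1·0.2000 / (0.1·0.2000 + 0.6·0.8000) ≈ 0.0400
After the IDS='alert': P(compromised) = 0.9·0.0400 / (0.9·0.0400 + 0.4·0.9600) ≈ 0.0857

0.086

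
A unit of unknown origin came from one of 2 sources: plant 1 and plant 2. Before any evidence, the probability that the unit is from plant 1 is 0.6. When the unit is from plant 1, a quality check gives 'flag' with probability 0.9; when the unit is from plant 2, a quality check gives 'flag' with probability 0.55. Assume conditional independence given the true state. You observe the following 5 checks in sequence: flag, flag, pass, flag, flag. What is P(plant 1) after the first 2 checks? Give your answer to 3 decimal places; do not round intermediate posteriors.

0.801

After 'flag': P(plant 1) = 0.9·0.6000 / (0.9·0.6000 + 0.55·0.4000) ≈ 0.7105
After 'flag': P(plant 1) = 0.9·0.7105 / (0.9·0.7105 + 0.55·0.2895) ≈ 0.8007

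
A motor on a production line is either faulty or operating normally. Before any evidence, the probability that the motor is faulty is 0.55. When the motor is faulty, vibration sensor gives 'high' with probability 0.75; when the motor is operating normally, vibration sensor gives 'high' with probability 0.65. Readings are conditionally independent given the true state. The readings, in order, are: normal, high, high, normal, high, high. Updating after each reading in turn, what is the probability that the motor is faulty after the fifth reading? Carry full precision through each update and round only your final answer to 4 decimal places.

0.4893

After 'normal': P(faulty) = 0.25·0.5500 / (0.25·0.5500 + 0.35·0.4500) ≈ 0.4661
After 'high': P(faulty) = 0.75·0.4661 / (0.75·0.4661 + 0.65·0.5339) ≈ 0.5018
After 'high': P(faulty) = 0.75·0.5018 / (0.75·0.5018 + 0.65·0.4982) ≈ 0.5375
After 'normal': P(faulty) = 0.25·0.5375 / (0.25·0.5375 + 0.35·0.4625) ≈ 0.4536
After 'high': P(faulty) = 0.75·0.4536 / (0.75·0.4536 + 0.65·0.5464) ≈ 0.4893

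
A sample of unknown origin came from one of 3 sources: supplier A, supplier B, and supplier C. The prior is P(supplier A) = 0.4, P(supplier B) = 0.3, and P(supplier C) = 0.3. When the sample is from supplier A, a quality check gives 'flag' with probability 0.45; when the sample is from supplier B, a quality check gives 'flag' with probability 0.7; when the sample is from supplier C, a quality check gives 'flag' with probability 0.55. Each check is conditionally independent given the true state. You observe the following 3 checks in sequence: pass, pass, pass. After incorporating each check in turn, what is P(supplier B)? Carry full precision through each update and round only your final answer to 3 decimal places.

0.079

Apply Bayes' rule sequentially, carrying P(supplier B) forward.
After 'pass': normaliser = 0.55·0.4000 + 0.3·0.3000 + 0.45·0.3000; P(supplier A) ≈ 0.4944, P(supplier B) ≈ 0.2022, P(supplier C) ≈ 0.3034
After 'pass': normaliser = 0.55·0.4944 + 0.3·0.2022 + 0.45·0.3034; P(supplier A) ≈ 0.5796, P(supplier B) ≈ 0.1293, P(supplier C) ≈ 0.2910
After 'pass': normaliser = 0.55·0.5796 + 0.3·0.1293 + 0.45·0.2910; P(supplier A) ≈ 0.6525, P(supplier B) ≈ 0.0794, P(supplier C) ≈ 0.2680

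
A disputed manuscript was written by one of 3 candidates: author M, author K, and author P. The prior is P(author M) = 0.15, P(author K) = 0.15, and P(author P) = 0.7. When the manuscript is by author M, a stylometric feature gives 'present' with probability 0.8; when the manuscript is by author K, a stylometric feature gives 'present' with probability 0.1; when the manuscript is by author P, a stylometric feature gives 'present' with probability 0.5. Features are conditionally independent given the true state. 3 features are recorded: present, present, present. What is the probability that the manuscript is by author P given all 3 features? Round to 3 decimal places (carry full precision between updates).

After 'present': normaliser = 0.8·0.1500 + 0.1·0.1500 + 0.5·0.7000; P(author M) ≈ 0.2474, P(author K) ≈ 0.0309, P(author P) ≈ 0.7216
After 'present': normaliser = 0.8·0.2474 + 0.1·0.0309 + 0.5·0.7216; P(author M) ≈ 0.3523, P(author K) ≈ 0.0055, P(author P) ≈ 0.6422
After 'present': normaliser = 0.8·0.3523 + 0.1·0.0055 + 0.5·0.6422; P(author M) ≈ 0.4670, P(author K) ≈ 0.0009, P(author P) ≈ 0.5321

0.532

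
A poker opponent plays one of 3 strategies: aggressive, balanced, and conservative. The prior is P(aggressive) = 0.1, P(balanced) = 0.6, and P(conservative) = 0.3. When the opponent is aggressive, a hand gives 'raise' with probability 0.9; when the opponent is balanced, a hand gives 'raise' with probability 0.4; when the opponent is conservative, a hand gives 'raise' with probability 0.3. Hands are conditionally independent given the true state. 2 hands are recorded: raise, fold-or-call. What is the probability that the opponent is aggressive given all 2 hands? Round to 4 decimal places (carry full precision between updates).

Apply Bayes' rule sequentially, carrying P(aggressive) forward.
After 'raise': normaliser = 0.9·0.1000 + 0.4·0.6000 + 0.3·0.3000; P(aggressive) ≈ 0.2143, P(balanced) ≈ 0.5714, P(conservative) ≈ 0.2143
After 'fold-or-call': normaliser = 0.1·0.2143 + 0.6·0.5714 + 0.7·0.2143; P(aggressive) ≈ 0.0417, P(balanced) ≈ 0.6667, P(conservative) ≈ 0.2917

0.0417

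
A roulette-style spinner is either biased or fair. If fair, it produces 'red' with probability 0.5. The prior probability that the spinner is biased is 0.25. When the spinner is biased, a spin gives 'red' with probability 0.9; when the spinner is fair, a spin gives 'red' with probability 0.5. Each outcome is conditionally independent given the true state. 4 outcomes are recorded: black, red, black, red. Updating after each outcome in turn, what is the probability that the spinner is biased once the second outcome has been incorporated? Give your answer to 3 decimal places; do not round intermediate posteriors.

0.107

After 'black': P(biased) = 0.1·0.2500 / (0.1·0.2500 + 0.5·0.7500) ≈ 0.0625
After 'red': P(biased) = 0.9·0.0625 / (0.9·0.0625 + 0.5·0.9375) ≈ 0.1071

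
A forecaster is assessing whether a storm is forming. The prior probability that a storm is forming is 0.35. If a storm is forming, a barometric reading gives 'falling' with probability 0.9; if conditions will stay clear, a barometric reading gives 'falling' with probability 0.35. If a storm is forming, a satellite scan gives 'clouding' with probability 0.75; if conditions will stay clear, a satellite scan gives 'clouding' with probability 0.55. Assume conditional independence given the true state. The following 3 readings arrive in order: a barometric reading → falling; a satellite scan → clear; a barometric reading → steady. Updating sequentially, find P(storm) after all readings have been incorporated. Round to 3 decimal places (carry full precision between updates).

0.106

Apply Bayes' rule sequentially, carrying P(storm) forward.
After a barometric reading='falling': P(storm) = 0.9·0.3500 / (0.9·0.3500 + 0.35·0.6500) ≈ 0.5806
After a satellite scan='clear': P(storm) = 0.25·0.5806 / (0.25·0.5806 + 0.45·0.4194) ≈ 0.4348
After a barometric reading='steady': P(storm) = 0.1·0.4348 / (0.1·0.4348 + 0.65·0.5652) ≈ 0.1058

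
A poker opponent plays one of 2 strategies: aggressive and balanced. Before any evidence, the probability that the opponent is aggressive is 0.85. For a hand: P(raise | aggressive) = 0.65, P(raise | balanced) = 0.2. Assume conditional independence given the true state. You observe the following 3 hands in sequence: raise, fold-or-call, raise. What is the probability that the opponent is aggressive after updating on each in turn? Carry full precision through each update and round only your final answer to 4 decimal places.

Apply Bayes' rule sequentially, carrying P(aggressive) forward.
After 'raise': P(aggressive) = 0.65·0.8500 / (0.65·0.8500 + 0.2·0.1500) ≈ 0.9485
After 'fold-or-call': P(aggressive) = 0.35·0.9485 / (0.35·0.9485 + 0.8·0.0515) ≈ 0.8896
After 'raise': P(aggressive) = 0.65·0.8896 / (0.65·0.8896 + 0.2·0.1104) ≈ 0.9632

0.9632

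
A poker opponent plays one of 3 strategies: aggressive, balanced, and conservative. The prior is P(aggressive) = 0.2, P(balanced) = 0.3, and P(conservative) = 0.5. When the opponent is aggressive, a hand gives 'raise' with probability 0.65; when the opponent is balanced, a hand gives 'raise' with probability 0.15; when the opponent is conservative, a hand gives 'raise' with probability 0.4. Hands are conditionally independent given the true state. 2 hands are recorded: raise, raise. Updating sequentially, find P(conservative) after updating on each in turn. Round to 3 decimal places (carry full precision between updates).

After 'raise': normaliser = 0.65·0.2000 + 0.15·0.3000 + 0.4·0.5000; P(aggressive) ≈ 0.3467, P(balanced) ≈ 0.1200, P(conservative) ≈ 0.5333
After 'raise': normaliser = 0.65·0.3467 + 0.15·0.1200 + 0.4·0.5333; P(aggressive) ≈ 0.4934, P(balanced) ≈ 0.0394, P(conservative) ≈ 0.4672

0.467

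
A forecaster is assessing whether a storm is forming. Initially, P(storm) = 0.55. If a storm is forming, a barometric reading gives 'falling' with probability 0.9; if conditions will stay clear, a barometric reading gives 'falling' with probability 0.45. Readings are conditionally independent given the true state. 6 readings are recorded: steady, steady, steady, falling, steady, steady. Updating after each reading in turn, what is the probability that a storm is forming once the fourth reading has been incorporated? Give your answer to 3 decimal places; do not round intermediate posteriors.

0.014

After 'steady': P(storm) = 0.1·0.5500 / (0.1·0.5500 + 0.55·0.4500) ≈ 0.1818
After 'steady': P(storm) = 0.1·0.1818 / (0.1·0.1818 + 0.55·0.8182) ≈ 0.0388
After 'steady': P(storm) = 0.1·0.0388 / (0.1·0.0388 + 0.55·0.9612) ≈ 0.0073
After 'falling': P(storm) = 0.9·0.0073 / (0.9·0.0073 + 0.45·0.9927) ≈ 0.0145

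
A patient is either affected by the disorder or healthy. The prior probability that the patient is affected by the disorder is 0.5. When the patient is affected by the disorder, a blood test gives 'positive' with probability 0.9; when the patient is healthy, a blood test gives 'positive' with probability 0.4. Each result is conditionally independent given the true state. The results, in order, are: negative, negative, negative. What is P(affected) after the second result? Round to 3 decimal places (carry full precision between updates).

0.027

After 'negative': P(affected) = 0.1·0.5000 / (0.1·0.5000 + 0.6·0.5000) ≈ 0.1429
After 'negative': P(affected) = 0.1·0.1429 / (0.1·0.1429 + 0.6·0.8571) ≈ 0.0270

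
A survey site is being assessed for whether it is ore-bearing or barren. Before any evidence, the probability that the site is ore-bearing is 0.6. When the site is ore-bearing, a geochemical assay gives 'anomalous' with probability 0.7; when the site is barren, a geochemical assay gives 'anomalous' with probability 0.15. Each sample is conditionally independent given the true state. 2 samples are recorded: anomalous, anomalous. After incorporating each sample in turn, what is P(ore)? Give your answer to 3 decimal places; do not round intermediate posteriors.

After 'anomalous': P(ore) = 0.7·0.6000 / (0.7·0.6000 + 0.15·0.4000) ≈ 0.8750
After 'anomalous': P(ore) = 0.7·0.8750 / (0.7·0.8750 + 0.15·0.1250) ≈ 0.9703

0.970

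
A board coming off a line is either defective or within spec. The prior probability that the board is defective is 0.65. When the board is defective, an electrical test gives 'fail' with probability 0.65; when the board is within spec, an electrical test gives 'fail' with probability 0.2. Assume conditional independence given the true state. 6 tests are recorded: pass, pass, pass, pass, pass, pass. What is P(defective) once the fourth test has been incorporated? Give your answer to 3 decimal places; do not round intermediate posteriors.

0.064

Apply Bayes' rule sequentially, carrying P(defective) forward.
After 'pass': P(defective) = 0.35·0.6500 / (0.35·0.6500 + 0.8·0.3500) ≈ 0.4483
After 'pass': P(defective) = 0.35·0.4483 / (0.35·0.4483 + 0.8·0.5517) ≈ 0.2622
After 'pass': P(defective) = 0.35·0.2622 / (0.35·0.2622 + 0.8·0.7378) ≈ 0.1346
After 'pass': P(defective) = 0.35·0.1346 / (0.35·0.1346 + 0.8·0.8654) ≈ 0.0637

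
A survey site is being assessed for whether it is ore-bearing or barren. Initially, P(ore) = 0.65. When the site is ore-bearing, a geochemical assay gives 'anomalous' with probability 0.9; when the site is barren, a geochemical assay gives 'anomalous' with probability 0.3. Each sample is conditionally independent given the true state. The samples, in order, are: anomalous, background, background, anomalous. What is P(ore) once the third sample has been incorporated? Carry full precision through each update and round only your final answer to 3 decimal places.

0.102

After 'anomalous': P(ore) = 0.9·0.6500 / (0.9·0.6500 + 0.3·0.3500) ≈ 0.8478
After 'background': P(ore) = 0.1·0.8478 / (0.1·0.8478 + 0.7·0.1522) ≈ 0.4432
After 'background': P(ore) = 0.1·0.4432 / (0.1·0.4432 + 0.7·0.5568) ≈ 0.1021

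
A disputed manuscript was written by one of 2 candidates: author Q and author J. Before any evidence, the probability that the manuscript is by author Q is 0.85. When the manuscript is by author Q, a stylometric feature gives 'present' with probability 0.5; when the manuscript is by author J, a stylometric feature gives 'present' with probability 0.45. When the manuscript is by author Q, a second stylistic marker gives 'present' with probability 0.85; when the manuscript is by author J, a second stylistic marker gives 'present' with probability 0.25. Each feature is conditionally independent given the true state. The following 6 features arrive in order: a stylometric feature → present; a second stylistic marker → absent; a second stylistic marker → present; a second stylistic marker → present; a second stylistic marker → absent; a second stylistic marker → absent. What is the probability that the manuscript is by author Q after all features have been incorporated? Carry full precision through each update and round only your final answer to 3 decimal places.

0.368

After a stylometric feature='present': P(author Q) = 0.5·0.8500 / (0.5·0.8500 + 0.45·0.1500) ≈ 0.8629
After a second stylistic marker='absent': P(author Q) = 0.15·0.8629 / (0.15·0.8629 + 0.75·0.1371) ≈ 0.5574
After a second stylistic marker='present': P(author Q) = 0.85·0.5574 / (0.85·0.5574 + 0.25·0.4426) ≈ 0.8107
After a second stylistic marker='present': P(author Q) = 0.85·0.8107 / (0.85·0.8107 + 0.25·0.1893) ≈ 0.9357
After a second stylistic marker='absent': P(author Q) = 0.15·0.9357 / (0.15·0.9357 + 0.75·0.0643) ≈ 0.7443
After a second stylistic marker='absent': P(author Q) = 0.15·0.7443 / (0.15·0.7443 + 0.75·0.2557) ≈ 0.3680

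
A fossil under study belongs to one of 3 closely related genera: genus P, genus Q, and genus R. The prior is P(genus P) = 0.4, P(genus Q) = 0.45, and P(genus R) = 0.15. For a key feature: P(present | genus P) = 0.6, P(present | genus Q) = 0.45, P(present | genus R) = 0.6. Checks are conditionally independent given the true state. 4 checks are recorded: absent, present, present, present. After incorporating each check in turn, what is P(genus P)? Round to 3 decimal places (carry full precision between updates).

0.493

After 'absent': normaliser = 0.4·0.4000 + 0.55·0.4500 + 0.4·0.1500; P(genus P) ≈ 0.3422, P(genus Q) ≈ 0.5294, P(genus R) ≈ 0.1283
After 'present': normaliser = 0.6·0.3422 + 0.45·0.5294 + 0.6·0.1283; P(genus P) ≈ 0.3945, P(genus Q) ≈ 0.4576, P(genus R) ≈ 0.1479
After 'present': normaliser = 0.6·0.3945 + 0.45·0.4576 + 0.6·0.1479; P(genus P) ≈ 0.4454, P(genus Q) ≈ 0.3876, P(genus R) ≈ 0.1670
After 'present': normaliser = 0.6·0.4454 + 0.45·0.3876 + 0.6·0.1670; P(genus P) ≈ 0.4932, P(genus Q) ≈ 0.3219, P(genus R) ≈ 0.1849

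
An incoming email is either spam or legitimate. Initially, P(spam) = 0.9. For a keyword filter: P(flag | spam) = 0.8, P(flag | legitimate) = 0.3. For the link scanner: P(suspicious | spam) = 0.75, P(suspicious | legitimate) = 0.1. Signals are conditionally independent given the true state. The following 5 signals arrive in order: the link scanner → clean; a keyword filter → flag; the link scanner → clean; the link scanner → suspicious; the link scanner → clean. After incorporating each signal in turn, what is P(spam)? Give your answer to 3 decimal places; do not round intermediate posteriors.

After the link scanner='clean': P(spam) = 0.25·0.9000 / (0.25·0.9000 + 0.9·0.1000) ≈ 0.7143
After a keyword filter='flag': P(spam) = 0.8·0.7143 / (0.8·0.7143 + 0.3·0.2857) ≈ 0.8696
After the link scanner='clean': P(spam) = 0.25·0.8696 / (0.25·0.8696 + 0.9·0.1304) ≈ 0.6494
After the link scanner='suspicious': P(spam) = 0.75·0.6494 / (0.75·0.6494 + 0.1·0.3506) ≈ 0.9328
After the link scanner='clean': P(spam) = 0.25·0.9328 / (0.25·0.9328 + 0.9·0.0672) ≈ 0.7942

0.794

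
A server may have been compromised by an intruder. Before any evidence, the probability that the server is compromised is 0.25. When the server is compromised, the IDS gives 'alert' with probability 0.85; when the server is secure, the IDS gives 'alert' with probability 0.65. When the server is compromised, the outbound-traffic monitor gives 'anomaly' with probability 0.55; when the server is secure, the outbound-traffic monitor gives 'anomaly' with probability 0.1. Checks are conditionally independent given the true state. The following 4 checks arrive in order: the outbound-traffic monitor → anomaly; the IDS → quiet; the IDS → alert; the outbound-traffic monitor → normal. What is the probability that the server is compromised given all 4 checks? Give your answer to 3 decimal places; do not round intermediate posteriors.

After the outbound-traffic monitor='anomaly': P(compromised) = 0.55·0.2500 / (0.55·0.2500 + 0.1·0.7500) ≈ 0.6471
After the IDS='quiet': P(compromised) = 0.15·0.6471 / (0.15·0.6471 + 0.35·0.3529) ≈ 0.4400
After the IDS='alert': P(compromised) = 0.85·0.4400 / (0.85·0.4400 + 0.65·0.5600) ≈ 0.5068
After the outbound-traffic monitor='normal': P(compromised) = 0.45·0.5068 / (0.45·0.5068 + 0.9·0.4932) ≈ 0.3394

0.339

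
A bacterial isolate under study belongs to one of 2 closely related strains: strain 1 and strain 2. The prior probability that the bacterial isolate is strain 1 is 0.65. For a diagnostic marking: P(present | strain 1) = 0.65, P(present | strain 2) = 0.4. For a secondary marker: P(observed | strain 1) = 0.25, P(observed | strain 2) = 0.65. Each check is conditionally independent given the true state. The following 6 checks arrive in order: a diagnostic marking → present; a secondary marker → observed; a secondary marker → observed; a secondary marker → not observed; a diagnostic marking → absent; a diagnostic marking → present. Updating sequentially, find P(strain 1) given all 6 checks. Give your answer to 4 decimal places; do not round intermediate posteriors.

0.4756

Apply Bayes' rule sequentially, carrying P(strain 1) forward.
After a diagnostic marking='present': P(strain 1) = 0.65·0.6500 / (0.65·0.6500 + 0.4·0.3500) ≈ 0.7511
After a secondary marker='observed': P(strain 1) = 0.25·0.7511 / (0.25·0.7511 + 0.65·0.2489) ≈ 0.5372
After a secondary marker='observed': P(strain 1) = 0.25·0.5372 / (0.25·0.5372 + 0.65·0.4628) ≈ 0.3086
After a secondary marker='not observed': P(strain 1) = 0.75·0.3086 / (0.75·0.3086 + 0.35·0.6914) ≈ 0.4889
After a diagnostic marking='absent': P(strain 1) = 0.35·0.4889 / (0.35·0.4889 + 0.6·0.5111) ≈ 0.3582
After a diagnostic marking='present': P(strain 1) = 0.65·0.3582 / (0.65·0.3582 + 0.4·0.6418) ≈ 0.4756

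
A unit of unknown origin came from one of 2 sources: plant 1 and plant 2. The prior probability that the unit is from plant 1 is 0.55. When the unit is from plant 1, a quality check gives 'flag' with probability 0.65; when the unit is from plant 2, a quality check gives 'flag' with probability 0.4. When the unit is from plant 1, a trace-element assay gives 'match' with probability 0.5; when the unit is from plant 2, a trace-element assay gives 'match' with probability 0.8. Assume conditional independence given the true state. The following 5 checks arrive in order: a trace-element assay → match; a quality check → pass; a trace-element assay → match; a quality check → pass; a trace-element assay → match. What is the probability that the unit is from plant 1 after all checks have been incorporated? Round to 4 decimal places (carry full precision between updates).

After a trace-element assay='match': P(plant 1) = 0.5·0.5500 / (0.5·0.5500 + 0.8·0.4500) ≈ 0.4331
After a quality check='pass': P(plant 1) = 0.35·0.4331 / (0.35·0.4331 + 0.6·0.5669) ≈ 0.3082
After a trace-element assay='match': P(plant 1) = 0.5·0.3082 / (0.5·0.3082 + 0.8·0.6918) ≈ 0.2178
After a quality check='pass': P(plant 1) = 0.35·0.2178 / (0.35·0.2178 + 0.6·0.7822) ≈ 0.1398
After a trace-element assay='match': P(plant 1) = 0.5·0.1398 / (0.5·0.1398 + 0.8·0.8602) ≈ 0.0922

0.0922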